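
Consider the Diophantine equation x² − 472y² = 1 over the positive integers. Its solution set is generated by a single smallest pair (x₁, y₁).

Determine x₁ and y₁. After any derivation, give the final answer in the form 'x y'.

306917 14127

d=472: √d = [21; 1,2,1,1,1,…,2,1,42] (ℓ=14, even), read p_13/q_13
k=0  a_k=21  p_k/q_k = 21/1
k=1  a_k=1  p_k/q_k = 22/1
k=2  a_k=2  p_k/q_k = 65/3
k=3  a_k=1  p_k/q_k = 87/4
k=4  a_k=1  p_k/q_k = 152/7
k=5  a_k=1  p_k/q_k = 239/11
k=6  a_k=4  p_k/q_k = 1108/51
k=7  a_k=5  p_k/q_k = 5779/266
k=8  a_k=4  p_k/q_k = 24224/1115
k=9  a_k=1  p_k/q_k = 30003/1381
k=10  a_k=1  p_k/q_k = 54227/2496
k=11  a_k=1  p_k/q_k = 84230/3877
k=12  a_k=2  p_k/q_k = 222687/10250
k=13  a_k=1  p_k/q_k = 306917/14127
→ (306917, 14127).  Check: 306917²=94198044889, 472·14127²=94198044888, difference 1.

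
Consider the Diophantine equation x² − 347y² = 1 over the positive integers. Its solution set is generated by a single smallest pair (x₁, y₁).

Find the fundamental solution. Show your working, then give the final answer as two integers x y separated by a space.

641602 34443

[18; 1,1,1,2,4,…,1,1,36] for √347; ℓ=14 ⇒ convergent index 13
a_0=18:  p_0=18·1+0=18,  q_0=18·0+1=1
a_1=1:  p_1=1·18+1=19,  q_1=1·1+0=1
a_2=1:  p_2=1·19+18=37,  q_2=1·1+1=2
…
a_4=2:  p_4=2·56+37=149,  q_4=2·3+2=8
…
a_7=17:  p_7=17·801+652=14269,  q_7=17·43+35=766
…
a_9=4:  p_9=4·15070+14269=74549,  q_9=4·809+766=4002
a_10=2:  p_10=2·74549+15070=164168,  q_10=2·4002+809=8813
a_11=1:  p_11=1·164168+74549=238717,  q_11=1·8813+4002=12815
a_12=1:  p_12=1·238717+164168=402885,  q_12=1·12815+8813=21628
a_13=1:  p_13=1·402885+238717=641602,  q_13=1·21628+12815=34443
fundamental: x₁=641602, y₁=34443  (since 411653126404 − 347·1186320249 = 1)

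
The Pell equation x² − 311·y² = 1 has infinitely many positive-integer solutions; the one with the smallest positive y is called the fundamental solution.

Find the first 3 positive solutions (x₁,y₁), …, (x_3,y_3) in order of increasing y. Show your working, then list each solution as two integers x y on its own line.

√311 = [17; 1,1,1,2,1,…,1,1,34, …], period ℓ=16 (even) → k=15
k=0  a_k=17  p_k/q_k = 17/1
…
k=3  a_k=1  p_k/q_k = 53/3
k=4  a_k=2  p_k/q_k = 141/8
…
k=6  a_k=6  p_k/q_k = 1305/74
k=7  a_k=3  p_k/q_k = 4109/233
k=8  a_k=17  p_k/q_k = 71158/4035
k=9  a_k=3  p_k/q_k = 217583/12338
…
k=11  a_k=1  p_k/q_k = 1594239/90401
k=12  a_k=2  p_k/q_k = 4565134/258865
k=13  a_k=1  p_k/q_k = 6159373/349266
k=14  a_k=1  p_k/q_k = 10724507/608131
k=15  a_k=1  p_k/q_k = 16883880/957397
→ (16883880, 957397).  Check: 16883880²=285065403854400, 311·957397²=285065403854399, difference 1.
(16883880+957397√311)^2 = 570130807708799 + 32329152120720√311
(16883880+957397√311)^3 = 19252040283316857636360 + 1091683049815963029803√311

16883880 957397
570130807708799 32329152120720
19252040283316857636360 1091683049815963029803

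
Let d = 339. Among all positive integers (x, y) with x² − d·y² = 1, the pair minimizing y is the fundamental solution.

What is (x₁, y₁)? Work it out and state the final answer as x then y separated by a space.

√339 = [18; 2,2,2,1,17,1,2,2,2,36, …], period ℓ=10 (even) → k=9
k=0  a_k=18  p_k/q_k = 18/1
k=1  a_k=2  p_k/q_k = 37/2
k=2  a_k=2  p_k/q_k = 92/5
…
k=5  a_k=17  p_k/q_k = 5542/301
k=6  a_k=1  p_k/q_k = 5855/318
k=7  a_k=2  p_k/q_k = 17252/937
k=8  a_k=2  p_k/q_k = 40359/2192
k=9  a_k=2  p_k/q_k = 97970/5321
(x₁, y₁) = (97970, 5321);  97970² − 339·5321² = 1 ✓

97970 5321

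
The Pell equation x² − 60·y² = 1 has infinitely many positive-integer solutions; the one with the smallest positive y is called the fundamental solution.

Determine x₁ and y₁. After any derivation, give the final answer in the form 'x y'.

31 4

d=60: √d = [7; 1,2,1,14] (ℓ=4, even), read p_3/q_3
a_0=7:  p_0=7·1+0=7,  q_0=7·0+1=1
…
a_2=2:  p_2=2·8+7=23,  q_2=2·1+1=3
a_3=1:  p_3=1·23+8=31,  q_3=1·3+1=4
→ (31, 4).  Check: 31²=961, 60·4²=960, difference 1.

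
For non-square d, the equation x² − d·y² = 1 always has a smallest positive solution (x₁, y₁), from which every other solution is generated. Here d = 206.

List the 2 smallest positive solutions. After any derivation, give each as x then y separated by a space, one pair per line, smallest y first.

√206 → a₀=14, period (2,1,5,14,5,1,2,28); ℓ=8 even so k=7
k=0  a_k=14  p_k/q_k = 14/1
k=1  a_k=2  p_k/q_k = 29/2
k=2  a_k=1  p_k/q_k = 43/3
k=3  a_k=5  p_k/q_k = 244/17
k=4  a_k=14  p_k/q_k = 3459/241
k=5  a_k=5  p_k/q_k = 17539/1222
k=6  a_k=1  p_k/q_k = 20998/1463
k=7  a_k=2  p_k/q_k = 59535/4148
(x₁, y₁) = (59535, 4148);  59535² − 206·4148² = 1 ✓
(59535+4148√206)^2 = 7088832449 + 493902360√206

59535 4148
7088832449 493902360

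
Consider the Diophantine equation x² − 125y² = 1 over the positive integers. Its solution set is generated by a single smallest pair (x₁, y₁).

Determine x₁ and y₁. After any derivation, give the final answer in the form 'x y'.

930249 83204

[11; 5,1,1,5,22] for √125; ℓ=5 ⇒ convergent index 9
k=0  a_k=11  p_k/q_k = 11/1
…
k=2  a_k=1  p_k/q_k = 67/6
k=3  a_k=1  p_k/q_k = 123/11
k=4  a_k=5  p_k/q_k = 682/61
k=5  a_k=22  p_k/q_k = 15127/1353
…
k=7  a_k=1  p_k/q_k = 91444/8179
k=8  a_k=1  p_k/q_k = 167761/15005
k=9  a_k=5  p_k/q_k = 930249/83204
→ (930249, 83204).  Check: 930249²=865363202001, 125·83204²=865363202000, difference 1.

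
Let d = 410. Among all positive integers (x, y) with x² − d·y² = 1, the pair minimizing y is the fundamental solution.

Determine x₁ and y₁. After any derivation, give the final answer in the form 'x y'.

81 4

[20; 4,40] for √410; ℓ=2 ⇒ convergent index 1
k=0  a_k=20  p_k/q_k = 20/1
k=1  a_k=4  p_k/q_k = 81/4
fundamental: x₁=81, y₁=4  (since 6561 − 410·16 = 1)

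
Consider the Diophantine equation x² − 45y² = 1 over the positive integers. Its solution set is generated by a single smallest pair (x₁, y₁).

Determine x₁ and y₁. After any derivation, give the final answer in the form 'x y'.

√45 = [6; 1,2,2,2,1,12, …], period ℓ=6 (even) → k=5
a_0=6:  p_0=6·1+0=6,  q_0=6·0+1=1
…
a_4=2:  p_4=2·47+20=114,  q_4=2·7+3=17
a_5=1:  p_5=1·114+47=161,  q_5=1·17+7=24
fundamental: x₁=161, y₁=24  (since 25921 − 45·576 = 1)

161 24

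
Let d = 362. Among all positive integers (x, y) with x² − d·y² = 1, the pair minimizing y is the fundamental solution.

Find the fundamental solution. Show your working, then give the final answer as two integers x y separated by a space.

d=362: √d = [19; 38] (ℓ=1, odd), read p_1/q_1
a_0=19:  p_0=19·1+0=19,  q_0=19·0+1=1
a_1=38:  p_1=38·19+1=723,  q_1=38·1+0=38
→ (723, 38).  Check: 723²=522729, 362·38²=522728, difference 1.

723 38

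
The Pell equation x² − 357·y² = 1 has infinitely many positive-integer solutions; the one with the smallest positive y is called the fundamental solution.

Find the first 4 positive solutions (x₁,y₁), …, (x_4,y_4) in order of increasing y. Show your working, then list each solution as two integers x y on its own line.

3401 180
23133601 1224360
157354750601 8328096540
1070326990454401 56647711440720

d=357: √d = [18; 1,8,2,8,1,36] (ℓ=6, even), read p_5/q_5
k=0  a_k=18  p_k/q_k = 18/1
…
k=4  a_k=8  p_k/q_k = 3042/161
k=5  a_k=1  p_k/q_k = 3401/180
fundamental: x₁=3401, y₁=180  (since 11566801 − 357·32400 = 1)
k=2:  x_2 = 3401·3401+357·180·180 = 23133601,  y_2 = 3401·180+180·3401 = 1224360
k=3:  x_3 = 3401·23133601+357·180·1224360 = 157354750601,  y_3 = 3401·1224360+180·23133601 = 8328096540
k=4:  x_4 = 3401·157354750601+357·180·8328096540 = 1070326990454401,  y_4 = 3401·8328096540+180·157354750601 = 56647711440720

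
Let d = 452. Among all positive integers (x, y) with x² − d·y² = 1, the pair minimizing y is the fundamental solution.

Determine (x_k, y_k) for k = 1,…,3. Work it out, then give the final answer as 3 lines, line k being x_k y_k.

d=452: √d = [21; 3,1,5,3,10,3,5,1,3,42] (ℓ=10, even), read p_9/q_9
k=0  a_k=21  p_k/q_k = 21/1
k=1  a_k=3  p_k/q_k = 64/3
…
k=3  a_k=5  p_k/q_k = 489/23
…
k=6  a_k=3  p_k/q_k = 49579/2332
k=7  a_k=5  p_k/q_k = 263904/12413
k=8  a_k=1  p_k/q_k = 313483/14745
k=9  a_k=3  p_k/q_k = 1204353/56648
→ (1204353, 56648).  Check: 1204353²=1450466148609, 452·56648²=1450466148608, difference 1.
n=2: (1204353,56648)∘(1204353,56648) = (1204353·1204353+452·56648·56648, 1204353·56648+56648·1204353) = (2900932297217,136448377488)
n=3: (2900932297217,136448377488)∘(1204353,56648) = (1204353·2900932297217+452·56648·136448377488, 1204353·136448377488+56648·2900932297217) = (6987493029899166849,328664025545553880)

1204353 56648
2900932297217 136448377488
6987493029899166849 328664025545553880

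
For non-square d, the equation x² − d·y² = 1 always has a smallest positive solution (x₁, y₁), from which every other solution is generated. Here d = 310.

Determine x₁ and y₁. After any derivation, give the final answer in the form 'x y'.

d=310: √d = [17; 1,1,1,1,5,…,1,1,34] (ℓ=16, even), read p_15/q_15
a_0=17:  p_0=17·1+0=17,  q_0=17·0+1=1
…
a_2=1:  p_2=1·18+17=35,  q_2=1·1+1=2
…
a_6=3:  p_6=3·493+88=1567,  q_6=3·28+5=89
…
a_8=2:  p_8=2·2060+1567=5687,  q_8=2·117+89=323
a_9=1:  p_9=1·5687+2060=7747,  q_9=1·323+117=440
a_10=3:  p_10=3·7747+5687=28928,  q_10=3·440+323=1643
a_11=5:  p_11=5·28928+7747=152387,  q_11=5·1643+440=8655
a_12=1:  p_12=1·152387+28928=181315,  q_12=1·8655+1643=10298
…
a_14=1:  p_14=1·333702+181315=515017,  q_14=1·18953+10298=29251
a_15=1:  p_15=1·515017+333702=848719,  q_15=1·29251+18953=48204
→ (848719, 48204).  Check: 848719²=720323940961, 310·48204²=720323940960, difference 1.

848719 48204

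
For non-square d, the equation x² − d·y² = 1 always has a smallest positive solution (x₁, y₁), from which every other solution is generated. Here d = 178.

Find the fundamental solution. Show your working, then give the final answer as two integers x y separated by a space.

√178 → a₀=13, period (2,1,12,1,2,26); ℓ=6 even so k=5
i=0: a=13 ⇒ p=13, q=1
…
i=4: a=1 ⇒ p=547, q=41
i=5: a=2 ⇒ p=1601, q=120
fundamental: x₁=1601, y₁=120  (since 2563201 − 178·14400 = 1)

1601 120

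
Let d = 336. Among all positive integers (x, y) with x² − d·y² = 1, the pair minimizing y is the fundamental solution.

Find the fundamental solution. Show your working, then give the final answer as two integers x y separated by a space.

[18; 3,36] for √336; ℓ=2 ⇒ convergent index 1
i=0: a=18 ⇒ p=18, q=1
i=1: a=3 ⇒ p=55, q=3
→ (55, 3).  Check: 55²=3025, 336·3²=3024, difference 1.

55 3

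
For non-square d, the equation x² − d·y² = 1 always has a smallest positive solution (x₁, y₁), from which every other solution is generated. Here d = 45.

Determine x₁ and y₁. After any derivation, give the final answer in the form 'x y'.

161 24

√45 = [6; 1,2,2,2,1,12, …], period ℓ=6 (even) → k=5
a_0=6:  p_0=6·1+0=6,  q_0=6·0+1=1
a_1=1:  p_1=1·6+1=7,  q_1=1·1+0=1
…
a_3=2:  p_3=2·20+7=47,  q_3=2·3+1=7
a_4=2:  p_4=2·47+20=114,  q_4=2·7+3=17
a_5=1:  p_5=1·114+47=161,  q_5=1·17+7=24
(x₁, y₁) = (161, 24);  161² − 45·24² = 1 ✓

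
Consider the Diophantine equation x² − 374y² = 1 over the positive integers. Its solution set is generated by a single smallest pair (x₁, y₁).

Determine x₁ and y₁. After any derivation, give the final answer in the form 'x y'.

√374 → a₀=19, period (2,1,18,1,2,38); ℓ=6 even so k=5
i=0: a=19 ⇒ p=19, q=1
…
i=4: a=1 ⇒ p=1141, q=59
i=5: a=2 ⇒ p=3365, q=174
(x₁, y₁) = (3365, 174);  3365² − 374·174² = 1 ✓

3365 174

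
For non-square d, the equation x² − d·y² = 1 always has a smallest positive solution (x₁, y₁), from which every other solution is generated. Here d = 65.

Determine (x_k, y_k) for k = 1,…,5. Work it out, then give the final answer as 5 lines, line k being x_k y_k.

129 16
33281 4128
8586369 1065008
2215249921 274767936
571525893249 70889062480

[8; 16] for √65; ℓ=1 ⇒ convergent index 1
a_0=8:  p_0=8·1+0=8,  q_0=8·0+1=1
a_1=16:  p_1=16·8+1=129,  q_1=16·1+0=16
fundamental: x₁=129, y₁=16  (since 16641 − 65·256 = 1)
(x_2, y_2) = (129·129 + 65·16·16, 129·16 + 16·129) = (33281, 4128)
(x_3, y_3) = (129·33281 + 65·16·4128, 129·4128 + 16·33281) = (8586369, 1065008)
(x_4, y_4) = (129·8586369 + 65·16·1065008, 129·1065008 + 16·8586369) = (2215249921, 274767936)
(x_5, y_5) = (129·2215249921 + 65·16·274767936, 129·274767936 + 16·2215249921) = (571525893249, 70889062480)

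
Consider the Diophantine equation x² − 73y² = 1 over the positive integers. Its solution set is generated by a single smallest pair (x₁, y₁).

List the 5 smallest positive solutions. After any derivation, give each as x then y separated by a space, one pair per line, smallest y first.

[8; 1,1,5,5,1,1,16] for √73; ℓ=7 ⇒ convergent index 13
a_0=8:  p_0=8·1+0=8,  q_0=8·0+1=1
a_1=1:  p_1=1·8+1=9,  q_1=1·1+0=1
…
a_3=5:  p_3=5·17+9=94,  q_3=5·2+1=11
a_4=5:  p_4=5·94+17=487,  q_4=5·11+2=57
…
a_6=1:  p_6=1·581+487=1068,  q_6=1·68+57=125
a_7=16:  p_7=16·1068+581=17669,  q_7=16·125+68=2068
a_8=1:  p_8=1·17669+1068=18737,  q_8=1·2068+125=2193
a_9=1:  p_9=1·18737+17669=36406,  q_9=1·2193+2068=4261
a_10=5:  p_10=5·36406+18737=200767,  q_10=5·4261+2193=23498
…
a_12=1:  p_12=1·1040241+200767=1241008,  q_12=1·121751+23498=145249
a_13=1:  p_13=1·1241008+1040241=2281249,  q_13=1·145249+121751=267000
fundamental: x₁=2281249, y₁=267000  (since 5204097000001 − 73·71289000000 = 1)
n=2: (2281249,267000)∘(2281249,267000) = (2281249·2281249+73·267000·267000, 2281249·267000+267000·2281249) = (10408194000001,1218186966000)
n=3: (10408194000001,1218186966000)∘(2281249,267000) = (2281249·10408194000001+73·267000·1218186966000, 2281249·1218186966000+267000·10408194000001) = (47487364308614281249,5557975596000801000)
n=4: (47487364308614281249,5557975596000801000)∘(2281249,267000) = (2281249·47487364308614281249+73·267000·5557975596000801000, 2281249·5557975596000801000+267000·47487364308614281249) = (216661004683313632776000001,25358252540801244373932000)
n=5: (216661004683313632776000001,25358252540801244373932000)∘(2281249,267000) = (2281249·216661004683313632776000001+73·267000·25358252540801244373932000, 2281249·25358252540801244373932000+267000·216661004683313632776000001) = (988515400545561595548925838281249,115696976500895037877980001335000)

2281249 267000
10408194000001 1218186966000
47487364308614281249 5557975596000801000
216661004683313632776000001 25358252540801244373932000
988515400545561595548925838281249 115696976500895037877980001335000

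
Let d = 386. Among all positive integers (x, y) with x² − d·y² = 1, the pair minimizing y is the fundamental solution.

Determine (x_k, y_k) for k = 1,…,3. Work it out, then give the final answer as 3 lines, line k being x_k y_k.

√386 = [19; 1,1,1,4,1,18,1,4,1,1,1,38, …], period ℓ=12 (even) → k=11
i=0: a=19 ⇒ p=19, q=1
…
i=2: a=1 ⇒ p=39, q=2
i=3: a=1 ⇒ p=59, q=3
i=4: a=4 ⇒ p=275, q=14
i=5: a=1 ⇒ p=334, q=17
i=6: a=18 ⇒ p=6287, q=320
…
i=8: a=4 ⇒ p=32771, q=1668
i=9: a=1 ⇒ p=39392, q=2005
i=10: a=1 ⇒ p=72163, q=3673
i=11: a=1 ⇒ p=111555, q=5678
→ (111555, 5678).  Check: 111555²=12444518025, 386·5678²=12444518024, difference 1.
n=2: (111555,5678)∘(111555,5678) = (111555·111555+386·5678·5678, 111555·5678+5678·111555) = (24889036049,1266818580)
n=3: (24889036049,1266818580)∘(111555,5678) = (111555·24889036049+386·5678·1266818580, 111555·1266818580+5678·24889036049) = (5552992832780835,282639893378122)

111555 5678
24889036049 1266818580
5552992832780835 282639893378122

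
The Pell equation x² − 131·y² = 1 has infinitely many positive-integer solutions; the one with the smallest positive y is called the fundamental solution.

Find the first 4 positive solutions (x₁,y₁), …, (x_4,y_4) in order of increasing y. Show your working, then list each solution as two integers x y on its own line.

10610 927
225144199 19670940
4777559892170 417417345873
101379820686703201 8857596059754120

√131 → a₀=11, period (2,4,11,4,2,22); ℓ=6 even so k=5
k=0  a_k=11  p_k/q_k = 11/1
k=1  a_k=2  p_k/q_k = 23/2
k=2  a_k=4  p_k/q_k = 103/9
k=3  a_k=11  p_k/q_k = 1156/101
k=4  a_k=4  p_k/q_k = 4727/413
k=5  a_k=2  p_k/q_k = 10610/927
→ (10610, 927).  Check: 10610²=112572100, 131·927²=112572099, difference 1.
n=2: (10610,927)∘(10610,927) = (10610·10610+131·927·927, 10610·927+927·10610) = (225144199,19670940)
n=3: (225144199,19670940)∘(10610,927) = (10610·225144199+131·927·19670940, 10610·19670940+927·225144199) = (4777559892170,417417345873)
n=4: (4777559892170,417417345873)∘(10610,927) = (10610·4777559892170+131·927·417417345873, 10610·417417345873+927·4777559892170) = (101379820686703201,8857596059754120)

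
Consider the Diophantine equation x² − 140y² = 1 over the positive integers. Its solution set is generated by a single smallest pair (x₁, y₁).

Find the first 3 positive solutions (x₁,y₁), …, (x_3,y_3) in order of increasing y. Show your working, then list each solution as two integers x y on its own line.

71 6
10081 852
1431431 120978

[11; 1,4,1,22] for √140; ℓ=4 ⇒ convergent index 3
k=0  a_k=11  p_k/q_k = 11/1
…
k=2  a_k=4  p_k/q_k = 59/5
k=3  a_k=1  p_k/q_k = 71/6
→ (71, 6).  Check: 71²=5041, 140·6²=5040, difference 1.
k=2:  x_2 = 71·71+140·6·6 = 10081,  y_2 = 71·6+6·71 = 852
k=3:  x_3 = 71·10081+140·6·852 = 1431431,  y_3 = 71·852+6·10081 = 120978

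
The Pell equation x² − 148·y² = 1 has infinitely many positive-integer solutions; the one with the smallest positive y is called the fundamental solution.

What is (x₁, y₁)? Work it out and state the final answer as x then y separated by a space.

√148 = [12; 6,24, …], period ℓ=2 (even) → k=1
k=0  a_k=12  p_k/q_k = 12/1
k=1  a_k=6  p_k/q_k = 73/6
(x₁, y₁) = (73, 6);  73² − 148·6² = 1 ✓

73 6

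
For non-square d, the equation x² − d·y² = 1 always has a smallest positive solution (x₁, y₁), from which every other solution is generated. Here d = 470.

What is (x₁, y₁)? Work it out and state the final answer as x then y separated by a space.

1691 78

[21; 1,2,8,2,1,42] for √470; ℓ=6 ⇒ convergent index 5
step 0: (21, 1)  from 21·(1,0) + (0,1)
…
step 3: (542, 25)  from 8·(65,3) + (22,1)
step 4: (1149, 53)  from 2·(542,25) + (65,3)
step 5: (1691, 78)  from 1·(1149,53) + (542,25)
fundamental: x₁=1691, y₁=78  (since 2859481 − 470·6084 = 1)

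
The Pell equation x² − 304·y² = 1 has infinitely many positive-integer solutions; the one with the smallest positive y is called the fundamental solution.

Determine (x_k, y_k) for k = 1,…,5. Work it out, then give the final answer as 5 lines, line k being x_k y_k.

[17; 2,3,2,1,1,1,1,1,2,3,2,34] for √304; ℓ=12 ⇒ convergent index 11
a_0=17:  p_0=17·1+0=17,  q_0=17·0+1=1
…
a_3=2:  p_3=2·122+35=279,  q_3=2·7+2=16
a_4=1:  p_4=1·279+122=401,  q_4=1·16+7=23
a_5=1:  p_5=1·401+279=680,  q_5=1·23+16=39
a_6=1:  p_6=1·680+401=1081,  q_6=1·39+23=62
…
a_8=1:  p_8=1·1761+1081=2842,  q_8=1·101+62=163
…
a_10=3:  p_10=3·7445+2842=25177,  q_10=3·427+163=1444
a_11=2:  p_11=2·25177+7445=57799,  q_11=2·1444+427=3315
→ (57799, 3315).  Check: 57799²=3340724401, 304·3315²=3340724400, difference 1.
(x_2, y_2) = (57799·57799 + 304·3315·3315, 57799·3315 + 3315·57799) = (6681448801, 383207370)
(x_3, y_3) = (57799·6681448801 + 304·3315·383207370, 57799·383207370 + 3315·6681448801) = (772362118440199, 44298005553945)
(x_4, y_4) = (57799·772362118440199 + 304·3315·44298005553945, 57799·44298005553945 + 3315·772362118440199) = (89283516160768675201, 5120760845641726740)
(x_5, y_5) = (57799·89283516160768675201 + 304·3315·5120760845641726740, 57799·5120760845641726740 + 3315·89283516160768675201) = (10320995900380175197444999, 591949712190194322136575)

57799 3315
6681448801 383207370
772362118440199 44298005553945
89283516160768675201 5120760845641726740
10320995900380175197444999 591949712190194322136575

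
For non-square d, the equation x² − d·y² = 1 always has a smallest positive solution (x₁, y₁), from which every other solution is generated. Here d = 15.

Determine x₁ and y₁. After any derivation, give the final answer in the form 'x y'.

d=15: √d = [3; 1,6] (ℓ=2, even), read p_1/q_1
i=0: a=3 ⇒ p=3, q=1
i=1: a=1 ⇒ p=4, q=1
fundamental: x₁=4, y₁=1  (since 16 − 15·1 = 1)

4 1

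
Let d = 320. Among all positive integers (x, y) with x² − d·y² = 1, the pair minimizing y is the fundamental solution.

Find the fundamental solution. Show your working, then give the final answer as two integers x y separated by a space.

√320 → a₀=17, period (1,7,1,34); ℓ=4 even so k=3
i=0: a=17 ⇒ p=17, q=1
i=1: a=1 ⇒ p=18, q=1
i=2: a=7 ⇒ p=143, q=8
i=3: a=1 ⇒ p=161, q=9
fundamental: x₁=161, y₁=9  (since 25921 − 320·81 = 1)

161 9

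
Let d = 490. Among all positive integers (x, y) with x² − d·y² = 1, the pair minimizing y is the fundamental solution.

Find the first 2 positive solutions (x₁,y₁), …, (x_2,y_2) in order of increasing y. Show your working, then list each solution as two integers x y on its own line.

√490 → a₀=22, period (7,2,1,4,4,4,1,2,7,44); ℓ=10 even so k=9
k=0  a_k=22  p_k/q_k = 22/1
…
k=3  a_k=1  p_k/q_k = 487/22
…
k=5  a_k=4  p_k/q_k = 9607/434
…
k=8  a_k=2  p_k/q_k = 141338/6385
k=9  a_k=7  p_k/q_k = 1039681/46968
(x₁, y₁) = (1039681, 46968);  1039681² − 490·46968² = 1 ✓
n=2: (1039681,46968)∘(1039681,46968) = (1039681·1039681+490·46968·46968, 1039681·46968+46968·1039681) = (2161873163521,97663474416)

1039681 46968
2161873163521 97663474416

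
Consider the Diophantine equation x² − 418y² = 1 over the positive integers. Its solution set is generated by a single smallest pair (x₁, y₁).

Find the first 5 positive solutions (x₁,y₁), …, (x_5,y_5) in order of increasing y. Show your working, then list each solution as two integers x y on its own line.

√418 = [20; 2,4,20,4,2,40, …], period ℓ=6 (even) → k=5
step 0: (20, 1)  from 20·(1,0) + (0,1)
…
step 3: (3721, 182)  from 20·(184,9) + (41,2)
step 4: (15068, 737)  from 4·(3721,182) + (184,9)
step 5: (33857, 1656)  from 2·(15068,737) + (3721,182)
→ (33857, 1656).  Check: 33857²=1146296449, 418·1656²=1146296448, difference 1.
k=2:  x_2 = 33857·33857+418·1656·1656 = 2292592897,  y_2 = 33857·1656+1656·33857 = 112134384
k=3:  x_3 = 33857·2292592897+418·1656·112134384 = 155240635393601,  y_3 = 33857·112134384+1656·2292592897 = 7593067676520
k=4:  x_4 = 33857·155240635393601+418·1656·7593067676520 = 10511964382749705217,  y_4 = 33857·7593067676520+1656·155240635393601 = 514156984535740896
k=5:  x_5 = 33857·10511964382749705217+418·1656·514156984535740896 = 711807156058272903670337,  y_5 = 33857·514156984535740896+1656·10511964382749705217 = 34815626043260091355224

33857 1656
2292592897 112134384
155240635393601 7593067676520
10511964382749705217 514156984535740896
711807156058272903670337 34815626043260091355224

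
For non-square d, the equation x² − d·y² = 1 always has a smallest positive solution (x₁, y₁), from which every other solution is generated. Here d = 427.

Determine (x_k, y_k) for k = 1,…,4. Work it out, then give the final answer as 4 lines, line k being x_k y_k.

62 3
7687 372
953126 46125
118179937 5719128

√427 → a₀=20, period (1,1,1,40); ℓ=4 even so k=3
step 0: (20, 1)  from 20·(1,0) + (0,1)
step 1: (21, 1)  from 1·(20,1) + (1,0)
step 2: (41, 2)  from 1·(21,1) + (20,1)
step 3: (62, 3)  from 1·(41,2) + (21,1)
→ (62, 3).  Check: 62²=3844, 427·3²=3843, difference 1.
k=2:  x_2 = 62·62+427·3·3 = 7687,  y_2 = 62·3+3·62 = 372
k=3:  x_3 = 62·7687+427·3·372 = 953126,  y_3 = 62·372+3·7687 = 46125
k=4:  x_4 = 62·953126+427·3·46125 = 118179937,  y_4 = 62·46125+3·953126 = 5719128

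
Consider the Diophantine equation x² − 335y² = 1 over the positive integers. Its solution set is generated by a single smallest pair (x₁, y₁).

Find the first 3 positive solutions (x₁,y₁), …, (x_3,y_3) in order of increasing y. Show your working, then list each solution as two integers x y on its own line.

√335 → a₀=18, period (3,3,3,36); ℓ=4 even so k=3
k=0  a_k=18  p_k/q_k = 18/1
…
k=2  a_k=3  p_k/q_k = 183/10
k=3  a_k=3  p_k/q_k = 604/33
→ (604, 33).  Check: 604²=364816, 335·33²=364815, difference 1.
(604+33√335)^2 = 729631 + 39864√335
(604+33√335)^3 = 881393644 + 48155679√335

604 33
729631 39864
881393644 48155679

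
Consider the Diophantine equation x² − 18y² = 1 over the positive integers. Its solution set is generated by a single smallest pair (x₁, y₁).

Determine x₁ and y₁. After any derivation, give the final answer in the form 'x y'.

17 4

d=18: √d = [4; 4,8] (ℓ=2, even), read p_1/q_1
step 0: (4, 1)  from 4·(1,0) + (0,1)
step 1: (17, 4)  from 4·(4,1) + (1,0)
fundamental: x₁=17, y₁=4  (since 289 − 18·16 = 1)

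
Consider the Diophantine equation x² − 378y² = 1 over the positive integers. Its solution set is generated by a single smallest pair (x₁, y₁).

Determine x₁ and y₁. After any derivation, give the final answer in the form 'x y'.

[19; 2,3,1,4,1,3,2,38] for √378; ℓ=8 ⇒ convergent index 7
k=0  a_k=19  p_k/q_k = 19/1
…
k=2  a_k=3  p_k/q_k = 136/7
…
k=6  a_k=3  p_k/q_k = 3869/199
k=7  a_k=2  p_k/q_k = 8749/450
→ (8749, 450).  Check: 8749²=76545001, 378·450²=76545000, difference 1.

8749 450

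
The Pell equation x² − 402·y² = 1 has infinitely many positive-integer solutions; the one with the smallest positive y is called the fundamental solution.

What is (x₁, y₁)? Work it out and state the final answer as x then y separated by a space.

√402 → a₀=20, period (20,40); ℓ=2 even so k=1
i=0: a=20 ⇒ p=20, q=1
i=1: a=20 ⇒ p=401, q=20
→ (401, 20).  Check: 401²=160801, 402·20²=160800, difference 1.

401 20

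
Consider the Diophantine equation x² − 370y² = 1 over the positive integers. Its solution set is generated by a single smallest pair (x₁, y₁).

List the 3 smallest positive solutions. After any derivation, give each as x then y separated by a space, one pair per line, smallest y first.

213859 11118
91471343761 4755368724
39123940210553539 2033956799880714

√370 = [19; 4,4,38, …], period ℓ=3 (odd) → k=5
i=0: a=19 ⇒ p=19, q=1
i=1: a=4 ⇒ p=77, q=4
i=2: a=4 ⇒ p=327, q=17
i=3: a=38 ⇒ p=12503, q=650
i=4: a=4 ⇒ p=50339, q=2617
i=5: a=4 ⇒ p=213859, q=11118
fundamental: x₁=213859, y₁=11118  (since 45735671881 − 370·123609924 = 1)
k=2:  x_2 = 213859·213859+370·11118·11118 = 91471343761,  y_2 = 213859·11118+11118·213859 = 4755368724
k=3:  x_3 = 213859·91471343761+370·11118·4755368724 = 39123940210553539,  y_3 = 213859·4755368724+11118·91471343761 = 2033956799880714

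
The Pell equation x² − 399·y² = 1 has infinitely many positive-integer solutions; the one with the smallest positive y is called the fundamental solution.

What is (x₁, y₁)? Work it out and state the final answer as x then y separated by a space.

20 1

[19; 1,38] for √399; ℓ=2 ⇒ convergent index 1
i=0: a=19 ⇒ p=19, q=1
i=1: a=1 ⇒ p=20, q=1
fundamental: x₁=20, y₁=1  (since 400 − 399·1 = 1)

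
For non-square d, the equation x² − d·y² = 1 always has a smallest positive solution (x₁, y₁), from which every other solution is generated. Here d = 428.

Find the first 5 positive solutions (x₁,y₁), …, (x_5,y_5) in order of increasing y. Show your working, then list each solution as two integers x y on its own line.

√428 = [20; 1,2,4,1,5,10,5,1,4,2,1,40, …], period ℓ=12 (even) → k=11
i=0: a=20 ⇒ p=20, q=1
i=1: a=1 ⇒ p=21, q=1
…
i=4: a=1 ⇒ p=331, q=16
…
i=8: a=1 ⇒ p=119350, q=5769
i=9: a=4 ⇒ p=577179, q=27899
i=10: a=2 ⇒ p=1273708, q=61567
i=11: a=1 ⇒ p=1850887, q=89466
(x₁, y₁) = (1850887, 89466);  1850887² − 428·89466² = 1 ✓
n=2: (1850887,89466)∘(1850887,89466) = (1850887·1850887+428·89466·89466, 1850887·89466+89466·1850887) = (6851565373537,331182912684)
n=3: (6851565373537,331182912684)∘(1850887,89466) = (1850887·6851565373537+428·89466·331182912684, 1850887·331182912684+89466·6851565373537) = (25362946559057703751,1225964295417811950)
n=4: (25362946559057703751,1225964295417811950)∘(1850887,89466) = (1850887·25362946559057703751+428·89466·1225964295417811950, 1850887·1225964295417811950+89466·25362946559057703751) = (93887896135702420679780737,4538242753705644230486616)
n=5: (93887896135702420679780737,4538242753705644230486616)∘(1850887,89466) = (1850887·93887896135702420679780737+428·89466·4538242753705644230486616, 1850887·4538242753705644230486616+89466·93887896135702420679780737) = (347551772829818329662915600223687,16799549031354731501369944644834)

1850887 89466
6851565373537 331182912684
25362946559057703751 1225964295417811950
93887896135702420679780737 4538242753705644230486616
347551772829818329662915600223687 16799549031354731501369944644834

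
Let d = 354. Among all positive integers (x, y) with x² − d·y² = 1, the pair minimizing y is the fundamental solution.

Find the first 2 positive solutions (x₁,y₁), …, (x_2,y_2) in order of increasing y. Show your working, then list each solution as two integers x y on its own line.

√354 → a₀=18, period (1,4,2,2,18,2,2,4,1,36); ℓ=10 even so k=9
step 0: (18, 1)  from 18·(1,0) + (0,1)
…
step 2: (94, 5)  from 4·(19,1) + (18,1)
…
step 5: (9351, 497)  from 18·(508,27) + (207,11)
step 6: (19210, 1021)  from 2·(9351,497) + (508,27)
…
step 8: (210294, 11177)  from 4·(47771,2539) + (19210,1021)
step 9: (258065, 13716)  from 1·(210294,11177) + (47771,2539)
(x₁, y₁) = (258065, 13716);  258065² − 354·13716² = 1 ✓
(258065+13716√354)^2 = 133195088449 + 7079239080√354

258065 13716
133195088449 7079239080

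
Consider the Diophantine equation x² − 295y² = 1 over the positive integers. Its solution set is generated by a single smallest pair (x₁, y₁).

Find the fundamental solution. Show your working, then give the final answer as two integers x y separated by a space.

2024999 117900

√295 = [17; 5,1,2,3,2,6,2,3,2,1,5,34, …], period ℓ=12 (even) → k=11
k=0  a_k=17  p_k/q_k = 17/1
…
k=3  a_k=2  p_k/q_k = 292/17
…
k=9  a_k=2  p_k/q_k = 247414/14405
k=10  a_k=1  p_k/q_k = 355517/20699
k=11  a_k=5  p_k/q_k = 2024999/117900
→ (2024999, 117900).  Check: 2024999²=4100620950001, 295·117900²=4100620950000, difference 1.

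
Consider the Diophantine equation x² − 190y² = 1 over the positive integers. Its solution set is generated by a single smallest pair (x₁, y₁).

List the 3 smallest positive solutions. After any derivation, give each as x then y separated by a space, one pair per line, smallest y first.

52021 3774
5412368881 392654508
563113683064981 40852560317562

d=190: √d = [13; 1,3,1,1,1,…,3,1,26] (ℓ=14, even), read p_13/q_13
step 0: (13, 1)  from 13·(1,0) + (0,1)
step 1: (14, 1)  from 1·(13,1) + (1,0)
step 2: (55, 4)  from 3·(14,1) + (13,1)
…
step 5: (193, 14)  from 1·(124,9) + (69,5)
…
step 8: (2936, 213)  from 2·(1213,88) + (510,37)
step 9: (4149, 301)  from 1·(2936,213) + (1213,88)
step 10: (7085, 514)  from 1·(4149,301) + (2936,213)
step 11: (11234, 815)  from 1·(7085,514) + (4149,301)
step 12: (40787, 2959)  from 3·(11234,815) + (7085,514)
step 13: (52021, 3774)  from 1·(40787,2959) + (11234,815)
(x₁, y₁) = (52021, 3774);  52021² − 190·3774² = 1 ✓
(x_2, y_2) = (52021·52021 + 190·3774·3774, 52021·3774 + 3774·52021) = (5412368881, 392654508)
(x_3, y_3) = (52021·5412368881 + 190·3774·392654508, 52021·392654508 + 3774·5412368881) = (563113683064981, 40852560317562)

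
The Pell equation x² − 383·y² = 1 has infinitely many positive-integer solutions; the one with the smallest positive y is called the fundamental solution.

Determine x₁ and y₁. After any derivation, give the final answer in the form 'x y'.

18768 959

√383 = [19; 1,1,3,19,3,1,1,38, …], period ℓ=8 (even) → k=7
step 0: (19, 1)  from 19·(1,0) + (0,1)
…
step 2: (39, 2)  from 1·(20,1) + (19,1)
…
step 4: (2642, 135)  from 19·(137,7) + (39,2)
…
step 6: (10705, 547)  from 1·(8063,412) + (2642,135)
step 7: (18768, 959)  from 1·(10705,547) + (8063,412)
→ (18768, 959).  Check: 18768²=352237824, 383·959²=352237823, difference 1.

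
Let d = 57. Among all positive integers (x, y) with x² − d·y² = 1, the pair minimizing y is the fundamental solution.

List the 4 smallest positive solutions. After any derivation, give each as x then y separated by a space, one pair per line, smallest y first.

151 20
45601 6040
13771351 1824060
4158902401 550860080

√57 → a₀=7, period (1,1,4,1,1,14); ℓ=6 even so k=5
k=0  a_k=7  p_k/q_k = 7/1
…
k=2  a_k=1  p_k/q_k = 15/2
k=3  a_k=4  p_k/q_k = 68/9
k=4  a_k=1  p_k/q_k = 83/11
k=5  a_k=1  p_k/q_k = 151/20
(x₁, y₁) = (151, 20);  151² − 57·20² = 1 ✓
k=2:  x_2 = 151·151+57·20·20 = 45601,  y_2 = 151·20+20·151 = 6040
k=3:  x_3 = 151·45601+57·20·6040 = 13771351,  y_3 = 151·6040+20·45601 = 1824060
k=4:  x_4 = 151·13771351+57·20·1824060 = 4158902401,  y_4 = 151·1824060+20·13771351 = 550860080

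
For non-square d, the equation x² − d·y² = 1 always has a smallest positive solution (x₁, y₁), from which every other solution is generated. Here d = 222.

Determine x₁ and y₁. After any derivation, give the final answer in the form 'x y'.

d=222: √d = [14; 1,8,1,28] (ℓ=4, even), read p_3/q_3
a_0=14:  p_0=14·1+0=14,  q_0=14·0+1=1
…
a_2=8:  p_2=8·15+14=134,  q_2=8·1+1=9
a_3=1:  p_3=1·134+15=149,  q_3=1·9+1=10
fundamental: x₁=149, y₁=10  (since 22201 − 222·100 = 1)

149 10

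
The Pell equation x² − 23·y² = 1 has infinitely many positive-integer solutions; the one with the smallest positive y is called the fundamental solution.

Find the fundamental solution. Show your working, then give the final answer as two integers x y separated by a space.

24 5

[4; 1,3,1,8] for √23; ℓ=4 ⇒ convergent index 3
i=0: a=4 ⇒ p=4, q=1
i=1: a=1 ⇒ p=5, q=1
i=2: a=3 ⇒ p=19, q=4
i=3: a=1 ⇒ p=24, q=5
→ (24, 5).  Check: 24²=576, 23·5²=575, difference 1.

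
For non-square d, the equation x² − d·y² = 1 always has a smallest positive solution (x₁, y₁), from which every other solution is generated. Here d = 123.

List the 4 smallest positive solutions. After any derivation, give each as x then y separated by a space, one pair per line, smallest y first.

[11; 11,22] for √123; ℓ=2 ⇒ convergent index 1
a_0=11:  p_0=11·1+0=11,  q_0=11·0+1=1
a_1=11:  p_1=11·11+1=122,  q_1=11·1+0=11
→ (122, 11).  Check: 122²=14884, 123·11²=14883, difference 1.
(x_2, y_2) = (122·122 + 123·11·11, 122·11 + 11·122) = (29767, 2684)
(x_3, y_3) = (122·29767 + 123·11·2684, 122·2684 + 11·29767) = (7263026, 654885)
(x_4, y_4) = (122·7263026 + 123·11·654885, 122·654885 + 11·7263026) = (1772148577, 159789256)

122 11
29767 2684
7263026 654885
1772148577 159789256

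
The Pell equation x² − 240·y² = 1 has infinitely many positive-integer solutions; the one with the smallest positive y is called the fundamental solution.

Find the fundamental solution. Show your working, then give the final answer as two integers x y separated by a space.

31 2

√240 → a₀=15, period (2,30); ℓ=2 even so k=1
a_0=15:  p_0=15·1+0=15,  q_0=15·0+1=1
a_1=2:  p_1=2·15+1=31,  q_1=2·1+0=2
fundamental: x₁=31, y₁=2  (since 961 − 240·4 = 1)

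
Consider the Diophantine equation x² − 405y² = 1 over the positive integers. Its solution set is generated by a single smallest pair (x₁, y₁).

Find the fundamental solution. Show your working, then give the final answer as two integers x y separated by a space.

161 8

d=405: √d = [20; 8,40] (ℓ=2, even), read p_1/q_1
i=0: a=20 ⇒ p=20, q=1
i=1: a=8 ⇒ p=161, q=8
fundamental: x₁=161, y₁=8  (since 25921 − 405·64 = 1)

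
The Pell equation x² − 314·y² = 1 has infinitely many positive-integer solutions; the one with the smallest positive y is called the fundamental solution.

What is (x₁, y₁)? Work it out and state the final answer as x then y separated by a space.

392499 22150

d=314: √d = [17; 1,2,1,1,2,1,34] (ℓ=7, odd), read p_13/q_13
k=0  a_k=17  p_k/q_k = 17/1
k=1  a_k=1  p_k/q_k = 18/1
…
k=4  a_k=1  p_k/q_k = 124/7
k=5  a_k=2  p_k/q_k = 319/18
k=6  a_k=1  p_k/q_k = 443/25
k=7  a_k=34  p_k/q_k = 15381/868
k=8  a_k=1  p_k/q_k = 15824/893
k=9  a_k=2  p_k/q_k = 47029/2654
k=10  a_k=1  p_k/q_k = 62853/3547
…
k=12  a_k=2  p_k/q_k = 282617/15949
k=13  a_k=1  p_k/q_k = 392499/22150
(x₁, y₁) = (392499, 22150);  392499² − 314·22150² = 1 ✓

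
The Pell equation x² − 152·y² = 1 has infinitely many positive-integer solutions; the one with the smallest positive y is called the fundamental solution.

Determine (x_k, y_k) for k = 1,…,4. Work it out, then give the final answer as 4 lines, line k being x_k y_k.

37 3
2737 222
202501 16425
14982337 1215228

[12; 3,24] for √152; ℓ=2 ⇒ convergent index 1
a_0=12:  p_0=12·1+0=12,  q_0=12·0+1=1
a_1=3:  p_1=3·12+1=37,  q_1=3·1+0=3
(x₁, y₁) = (37, 3);  37² − 152·3² = 1 ✓
(x_2, y_2) = (37·37 + 152·3·3, 37·3 + 3·37) = (2737, 222)
(x_3, y_3) = (37·2737 + 152·3·222, 37·222 + 3·2737) = (202501, 16425)
(x_4, y_4) = (37·202501 + 152·3·16425, 37·16425 + 3·202501) = (14982337, 1215228)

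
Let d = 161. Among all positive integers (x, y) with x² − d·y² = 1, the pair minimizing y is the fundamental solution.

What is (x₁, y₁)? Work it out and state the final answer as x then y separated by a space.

d=161: √d = [12; 1,2,4,1,2,1,4,2,1,24] (ℓ=10, even), read p_9/q_9
a_0=12:  p_0=12·1+0=12,  q_0=12·0+1=1
…
a_2=2:  p_2=2·13+12=38,  q_2=2·1+1=3
a_3=4:  p_3=4·38+13=165,  q_3=4·3+1=13
a_4=1:  p_4=1·165+38=203,  q_4=1·13+3=16
…
a_7=4:  p_7=4·774+571=3667,  q_7=4·61+45=289
a_8=2:  p_8=2·3667+774=8108,  q_8=2·289+61=639
a_9=1:  p_9=1·8108+3667=11775,  q_9=1·639+289=928
fundamental: x₁=11775, y₁=928  (since 138650625 − 161·861184 = 1)

11775 928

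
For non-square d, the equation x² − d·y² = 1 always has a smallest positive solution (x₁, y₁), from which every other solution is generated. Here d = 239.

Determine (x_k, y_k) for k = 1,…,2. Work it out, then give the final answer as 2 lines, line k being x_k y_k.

√239 → a₀=15, period (2,5,1,2,4,15,4,2,1,5,2,30); ℓ=12 even so k=11
a_0=15:  p_0=15·1+0=15,  q_0=15·0+1=1
…
a_3=1:  p_3=1·170+31=201,  q_3=1·11+2=13
a_4=2:  p_4=2·201+170=572,  q_4=2·13+11=37
a_5=4:  p_5=4·572+201=2489,  q_5=4·37+13=161
…
a_10=5:  p_10=5·500258+346141=2847431,  q_10=5·32359+22390=184185
a_11=2:  p_11=2·2847431+500258=6195120,  q_11=2·184185+32359=400729
(x₁, y₁) = (6195120, 400729);  6195120² − 239·400729² = 1 ✓
(x_2, y_2) = (6195120·6195120 + 239·400729·400729, 6195120·400729 + 400729·6195120) = (76759023628799, 4965128484960)

6195120 400729
76759023628799 4965128484960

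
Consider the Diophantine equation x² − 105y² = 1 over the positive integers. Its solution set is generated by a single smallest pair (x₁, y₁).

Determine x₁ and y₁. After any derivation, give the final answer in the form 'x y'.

[10; 4,20] for √105; ℓ=2 ⇒ convergent index 1
step 0: (10, 1)  from 10·(1,0) + (0,1)
step 1: (41, 4)  from 4·(10,1) + (1,0)
fundamental: x₁=41, y₁=4  (since 1681 − 105·16 = 1)

41 4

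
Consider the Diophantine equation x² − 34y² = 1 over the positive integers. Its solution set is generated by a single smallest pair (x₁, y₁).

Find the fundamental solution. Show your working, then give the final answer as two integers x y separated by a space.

35 6

[5; 1,4,1,10] for √34; ℓ=4 ⇒ convergent index 3
a_0=5:  p_0=5·1+0=5,  q_0=5·0+1=1
a_1=1:  p_1=1·5+1=6,  q_1=1·1+0=1
a_2=4:  p_2=4·6+5=29,  q_2=4·1+1=5
a_3=1:  p_3=1·29+6=35,  q_3=1·5+1=6
fundamental: x₁=35, y₁=6  (since 1225 − 34·36 = 1)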